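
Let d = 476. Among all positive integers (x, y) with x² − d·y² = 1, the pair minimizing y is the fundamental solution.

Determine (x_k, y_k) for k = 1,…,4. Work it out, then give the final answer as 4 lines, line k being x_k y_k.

√476 = [21; 1,4,2,10,2,4,1,42, …], period ℓ=8 (even) → k=7
k=0  a_k=21  p_k/q_k = 21/1
…
k=2  a_k=4  p_k/q_k = 109/5
…
k=4  a_k=10  p_k/q_k = 2509/115
…
k=6  a_k=4  p_k/q_k = 23541/1079
k=7  a_k=1  p_k/q_k = 28799/1320
fundamental: x₁=28799, y₁=1320  (since 829382401 − 476·1742400 = 1)
(28799+1320√476)^2 = 1658764801 + 76029360√476
(28799+1320√476)^3 = 95541534979199 + 4379139075960√476
(28799+1320√476)^4 = 5503001330073139201 + 252229652421114720√476

28799 1320
1658764801 76029360
95541534979199 4379139075960
5503001330073139201 252229652421114720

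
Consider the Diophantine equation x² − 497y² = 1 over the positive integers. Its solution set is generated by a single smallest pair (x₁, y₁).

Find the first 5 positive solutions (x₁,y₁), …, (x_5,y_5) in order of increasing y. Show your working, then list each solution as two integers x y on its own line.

[22; 3,2,2,5,6,5,2,2,3,44] for √497; ℓ=10 ⇒ convergent index 9
step 0: (22, 1)  from 22·(1,0) + (0,1)
…
step 8: (352750, 15823)  from 2·(143637,6443) + (65476,2937)
step 9: (1201887, 53912)  from 3·(352750,15823) + (143637,6443)
fundamental: x₁=1201887, y₁=53912  (since 1444532360769 − 497·2906503744 = 1)
(1201887+53912√497)^2 = 2889064721537 + 129592263888√497
(1201887+53912√497)^3 = 6944658661946678751 + 311510514535059400√497
(1201887+53912√497)^4 = 16693389930459326703284737 + 748800875565868281911712√497
(1201887+53912√497)^5 = 40127136686692992928199618718687 + 1799948075862157952969508541688√497

1201887 53912
2889064721537 129592263888
6944658661946678751 311510514535059400
16693389930459326703284737 748800875565868281911712
40127136686692992928199618718687 1799948075862157952969508541688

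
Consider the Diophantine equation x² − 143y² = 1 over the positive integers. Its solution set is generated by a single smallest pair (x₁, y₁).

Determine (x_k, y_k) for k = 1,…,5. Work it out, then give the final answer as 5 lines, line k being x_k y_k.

12 1
287 24
6876 575
164737 13776
3946812 330049

√143 → a₀=11, period (1,22); ℓ=2 even so k=1
k=0  a_k=11  p_k/q_k = 11/1
k=1  a_k=1  p_k/q_k = 12/1
fundamental: x₁=12, y₁=1  (since 144 − 143·1 = 1)
(x_2, y_2) = (12·12 + 143·1·1, 12·1 + 1·12) = (287, 24)
(x_3, y_3) = (12·287 + 143·1·24, 12·24 + 1·287) = (6876, 575)
(x_4, y_4) = (12·6876 + 143·1·575, 12·575 + 1·6876) = (164737, 13776)
(x_5, y_5) = (12·164737 + 143·1·13776, 12·13776 + 1·164737) = (3946812, 330049)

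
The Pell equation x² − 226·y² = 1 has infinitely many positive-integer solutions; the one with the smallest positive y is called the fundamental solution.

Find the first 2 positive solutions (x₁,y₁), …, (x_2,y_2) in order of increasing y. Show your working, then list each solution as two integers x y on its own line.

451 30
406801 27060

d=226: √d = [15; 30] (ℓ=1, odd), read p_1/q_1
a_0=15:  p_0=15·1+0=15,  q_0=15·0+1=1
a_1=30:  p_1=30·15+1=451,  q_1=30·1+0=30
→ (451, 30).  Check: 451²=203401, 226·30²=203400, difference 1.
(x_2, y_2) = (451·451 + 226·30·30, 451·30 + 30·451) = (406801, 27060)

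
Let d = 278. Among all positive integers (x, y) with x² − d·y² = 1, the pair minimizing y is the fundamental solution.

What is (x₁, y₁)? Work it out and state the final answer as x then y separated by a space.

√278 = [16; 1,2,16,2,1,32, …], period ℓ=6 (even) → k=5
step 0: (16, 1)  from 16·(1,0) + (0,1)
…
step 3: (817, 49)  from 16·(50,3) + (17,1)
step 4: (1684, 101)  from 2·(817,49) + (50,3)
step 5: (2501, 150)  from 1·(1684,101) + (817,49)
(x₁, y₁) = (2501, 150);  2501² − 278·150² = 1 ✓

2501 150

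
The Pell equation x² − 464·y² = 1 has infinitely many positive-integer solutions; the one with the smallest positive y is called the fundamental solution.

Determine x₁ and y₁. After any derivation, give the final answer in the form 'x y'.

9801 455

√464 → a₀=21, period (1,1,5,1,1,1,5,1,1,42); ℓ=10 even so k=9
a_0=21:  p_0=21·1+0=21,  q_0=21·0+1=1
…
a_7=5:  p_7=5·797+517=4502,  q_7=5·37+24=209
a_8=1:  p_8=1·4502+797=5299,  q_8=1·209+37=246
a_9=1:  p_9=1·5299+4502=9801,  q_9=1·246+209=455
(x₁, y₁) = (9801, 455);  9801² − 464·455² = 1 ✓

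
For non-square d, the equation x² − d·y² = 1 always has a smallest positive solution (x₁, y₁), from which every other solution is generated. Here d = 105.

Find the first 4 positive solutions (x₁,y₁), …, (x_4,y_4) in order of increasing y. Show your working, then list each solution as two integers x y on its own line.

41 4
3361 328
275561 26892
22592641 2204816

[10; 4,20] for √105; ℓ=2 ⇒ convergent index 1
a_0=10:  p_0=10·1+0=10,  q_0=10·0+1=1
a_1=4:  p_1=4·10+1=41,  q_1=4·1+0=4
fundamental: x₁=41, y₁=4  (since 1681 − 105·16 = 1)
(x_2, y_2) = (41·41 + 105·4·4, 41·4 + 4·41) = (3361, 328)
(x_3, y_3) = (41·3361 + 105·4·328, 41·328 + 4·3361) = (275561, 26892)
(x_4, y_4) = (41·275561 + 105·4·26892, 41·26892 + 4·275561) = (22592641, 2204816)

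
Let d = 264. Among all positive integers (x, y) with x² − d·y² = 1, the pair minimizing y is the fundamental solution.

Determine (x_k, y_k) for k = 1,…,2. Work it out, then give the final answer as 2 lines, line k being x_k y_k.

65 4
8449 520

√264 → a₀=16, period (4,32); ℓ=2 even so k=1
step 0: (16, 1)  from 16·(1,0) + (0,1)
step 1: (65, 4)  from 4·(16,1) + (1,0)
fundamental: x₁=65, y₁=4  (since 4225 − 264·16 = 1)
k=2:  x_2 = 65·65+264·4·4 = 8449,  y_2 = 65·4+4·65 = 520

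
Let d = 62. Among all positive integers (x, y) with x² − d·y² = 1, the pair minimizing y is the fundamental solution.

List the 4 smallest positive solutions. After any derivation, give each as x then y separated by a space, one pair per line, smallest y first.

[7; 1,6,1,14] for √62; ℓ=4 ⇒ convergent index 3
a_0=7:  p_0=7·1+0=7,  q_0=7·0+1=1
…
a_2=6:  p_2=6·8+7=55,  q_2=6·1+1=7
a_3=1:  p_3=1·55+8=63,  q_3=1·7+1=8
→ (63, 8).  Check: 63²=3969, 62·8²=3968, difference 1.
(63+8√62)^2 = 7937 + 1008√62
(63+8√62)^3 = 999999 + 127000√62
(63+8√62)^4 = 125991937 + 16000992√62

63 8
7937 1008
999999 127000
125991937 16000992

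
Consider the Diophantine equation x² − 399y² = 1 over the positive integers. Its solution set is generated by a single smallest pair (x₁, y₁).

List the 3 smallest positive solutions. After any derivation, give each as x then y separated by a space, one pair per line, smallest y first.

√399 → a₀=19, period (1,38); ℓ=2 even so k=1
i=0: a=19 ⇒ p=19, q=1
i=1: a=1 ⇒ p=20, q=1
fundamental: x₁=20, y₁=1  (since 400 − 399·1 = 1)
n=2: (20,1)∘(20,1) = (20·20+399·1·1, 20·1+1·20) = (799,40)
n=3: (799,40)∘(20,1) = (20·799+399·1·40, 20·40+1·799) = (31940,1599)

20 1
799 40
31940 1599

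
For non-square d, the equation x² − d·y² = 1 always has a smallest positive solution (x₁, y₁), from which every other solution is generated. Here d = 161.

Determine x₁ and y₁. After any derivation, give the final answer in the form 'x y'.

11775 928

[12; 1,2,4,1,2,1,4,2,1,24] for √161; ℓ=10 ⇒ convergent index 9
a_0=12:  p_0=12·1+0=12,  q_0=12·0+1=1
a_1=1:  p_1=1·12+1=13,  q_1=1·1+0=1
a_2=2:  p_2=2·13+12=38,  q_2=2·1+1=3
a_3=4:  p_3=4·38+13=165,  q_3=4·3+1=13
a_4=1:  p_4=1·165+38=203,  q_4=1·13+3=16
…
a_8=2:  p_8=2·3667+774=8108,  q_8=2·289+61=639
a_9=1:  p_9=1·8108+3667=11775,  q_9=1·639+289=928
(x₁, y₁) = (11775, 928);  11775² − 161·928² = 1 ✓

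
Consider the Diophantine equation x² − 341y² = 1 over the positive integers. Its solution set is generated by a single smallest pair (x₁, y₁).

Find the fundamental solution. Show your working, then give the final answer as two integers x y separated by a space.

10626551 575460

[18; 2,6,1,8,2,…,6,2,36] for √341; ℓ=14 ⇒ convergent index 13
i=0: a=18 ⇒ p=18, q=1
i=1: a=2 ⇒ p=37, q=2
…
i=3: a=1 ⇒ p=277, q=15
i=4: a=8 ⇒ p=2456, q=133
i=5: a=2 ⇒ p=5189, q=281
…
i=7: a=2 ⇒ p=20479, q=1109
i=8: a=1 ⇒ p=28124, q=1523
i=9: a=2 ⇒ p=76727, q=4155
i=10: a=8 ⇒ p=641940, q=34763
…
i=12: a=6 ⇒ p=4953942, q=268271
i=13: a=2 ⇒ p=10626551, q=575460
fundamental: x₁=10626551, y₁=575460  (since 112923586155601 − 341·331154211600 = 1)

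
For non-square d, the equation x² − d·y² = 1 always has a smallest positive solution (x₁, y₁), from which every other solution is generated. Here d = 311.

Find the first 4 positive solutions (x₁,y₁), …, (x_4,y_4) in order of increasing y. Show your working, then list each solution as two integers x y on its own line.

d=311: √d = [17; 1,1,1,2,1,…,1,1,34] (ℓ=16, even), read p_15/q_15
a_0=17:  p_0=17·1+0=17,  q_0=17·0+1=1
a_1=1:  p_1=1·17+1=18,  q_1=1·1+0=1
a_2=1:  p_2=1·18+17=35,  q_2=1·1+1=2
a_3=1:  p_3=1·35+18=53,  q_3=1·2+1=3
…
a_5=1:  p_5=1·141+53=194,  q_5=1·8+3=11
a_6=6:  p_6=6·194+141=1305,  q_6=6·11+8=74
…
a_8=17:  p_8=17·4109+1305=71158,  q_8=17·233+74=4035
…
a_10=6:  p_10=6·217583+71158=1376656,  q_10=6·12338+4035=78063
…
a_14=1:  p_14=1·6159373+4565134=10724507,  q_14=1·349266+258865=608131
a_15=1:  p_15=1·10724507+6159373=16883880,  q_15=1·608131+349266=957397
(x₁, y₁) = (16883880, 957397);  16883880² − 311·957397² = 1 ✓
(x_2, y_2) = (16883880·16883880 + 311·957397·957397, 16883880·957397 + 957397·16883880) = (570130807708799, 32329152120720)
(x_3, y_3) = (16883880·570130807708799 + 311·957397·32329152120720, 16883880·32329152120720 + 957397·570130807708799) = (19252040283316857636360, 1091683049815963029803)
(x_4, y_4) = (16883880·19252040283316857636360 + 311·957397·1091683049815963029803, 16883880·1091683049815963029803 + 957397·19252040283316857636360) = (650098275797375082487964044801, 36863691222253451430108430560)

16883880 957397
570130807708799 32329152120720
19252040283316857636360 1091683049815963029803
650098275797375082487964044801 36863691222253451430108430560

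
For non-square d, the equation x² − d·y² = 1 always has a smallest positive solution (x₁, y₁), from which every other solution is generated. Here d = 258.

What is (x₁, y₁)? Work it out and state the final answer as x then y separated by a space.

257 16

√258 = [16; 16,32, …], period ℓ=2 (even) → k=1
k=0  a_k=16  p_k/q_k = 16/1
k=1  a_k=16  p_k/q_k = 257/16
fundamental: x₁=257, y₁=16  (since 66049 − 258·256 = 1)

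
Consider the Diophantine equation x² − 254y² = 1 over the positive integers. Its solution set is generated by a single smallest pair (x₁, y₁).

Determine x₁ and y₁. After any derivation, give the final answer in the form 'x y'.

255 16

d=254: √d = [15; 1,14,1,30] (ℓ=4, even), read p_3/q_3
step 0: (15, 1)  from 15·(1,0) + (0,1)
…
step 2: (239, 15)  from 14·(16,1) + (15,1)
step 3: (255, 16)  from 1·(239,15) + (16,1)
fundamental: x₁=255, y₁=16  (since 65025 − 254·256 = 1)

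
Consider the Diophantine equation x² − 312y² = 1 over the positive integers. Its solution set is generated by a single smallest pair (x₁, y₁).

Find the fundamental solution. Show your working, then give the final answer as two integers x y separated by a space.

√312 = [17; 1,1,1,34, …], period ℓ=4 (even) → k=3
k=0  a_k=17  p_k/q_k = 17/1
k=1  a_k=1  p_k/q_k = 18/1
k=2  a_k=1  p_k/q_k = 35/2
k=3  a_k=1  p_k/q_k = 53/3
→ (53, 3).  Check: 53²=2809, 312·3²=2808, difference 1.

53 3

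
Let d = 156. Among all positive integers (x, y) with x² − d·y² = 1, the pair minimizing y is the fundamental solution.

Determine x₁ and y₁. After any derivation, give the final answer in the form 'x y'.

√156 = [12; 2,24, …], period ℓ=2 (even) → k=1
a_0=12:  p_0=12·1+0=12,  q_0=12·0+1=1
a_1=2:  p_1=2·12+1=25,  q_1=2·1+0=2
fundamental: x₁=25, y₁=2  (since 625 − 156·4 = 1)

25 2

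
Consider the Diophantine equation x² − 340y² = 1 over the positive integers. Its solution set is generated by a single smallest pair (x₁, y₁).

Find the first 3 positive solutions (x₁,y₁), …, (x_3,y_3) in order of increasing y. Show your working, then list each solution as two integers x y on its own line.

√340 → a₀=18, period (2,3,1,1,1,…,3,2,36); ℓ=14 even so k=13
i=0: a=18 ⇒ p=18, q=1
i=1: a=2 ⇒ p=37, q=2
…
i=4: a=1 ⇒ p=295, q=16
i=5: a=1 ⇒ p=461, q=25
i=6: a=1 ⇒ p=756, q=41
…
i=8: a=1 ⇒ p=7265, q=394
i=9: a=1 ⇒ p=13774, q=747
…
i=11: a=1 ⇒ p=34813, q=1888
i=12: a=3 ⇒ p=125478, q=6805
i=13: a=2 ⇒ p=285769, q=15498
fundamental: x₁=285769, y₁=15498  (since 81663921361 − 340·240188004 = 1)
(285769+15498√340)^2 = 163327842721 + 8857695924√340
(285769+15498√340)^3 = 93348068572789129 + 5062509812995614√340

285769 15498
163327842721 8857695924
93348068572789129 5062509812995614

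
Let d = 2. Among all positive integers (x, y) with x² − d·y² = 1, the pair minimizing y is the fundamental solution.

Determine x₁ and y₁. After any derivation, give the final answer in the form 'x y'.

3 2

[1; 2] for √2; ℓ=1 ⇒ convergent index 1
i=0: a=1 ⇒ p=1, q=1
i=1: a=2 ⇒ p=3, q=2
→ (3, 2).  Check: 3²=9, 2·2²=8, difference 1.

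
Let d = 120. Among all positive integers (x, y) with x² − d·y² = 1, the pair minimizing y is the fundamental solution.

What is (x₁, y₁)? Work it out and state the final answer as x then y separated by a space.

11 1

√120 = [10; 1,20, …], period ℓ=2 (even) → k=1
k=0  a_k=10  p_k/q_k = 10/1
k=1  a_k=1  p_k/q_k = 11/1
→ (11, 1).  Check: 11²=121, 120·1²=120, difference 1.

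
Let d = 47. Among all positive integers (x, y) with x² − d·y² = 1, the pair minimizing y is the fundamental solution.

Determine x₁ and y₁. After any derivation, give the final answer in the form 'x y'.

48 7

d=47: √d = [6; 1,5,1,12] (ℓ=4, even), read p_3/q_3
k=0  a_k=6  p_k/q_k = 6/1
k=1  a_k=1  p_k/q_k = 7/1
k=2  a_k=5  p_k/q_k = 41/6
k=3  a_k=1  p_k/q_k = 48/7
(x₁, y₁) = (48, 7);  48² − 47·7² = 1 ✓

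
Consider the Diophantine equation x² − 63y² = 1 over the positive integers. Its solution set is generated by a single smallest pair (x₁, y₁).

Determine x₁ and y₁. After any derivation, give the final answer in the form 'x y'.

√63 = [7; 1,14, …], period ℓ=2 (even) → k=1
k=0  a_k=7  p_k/q_k = 7/1
k=1  a_k=1  p_k/q_k = 8/1
(x₁, y₁) = (8, 1);  8² − 63·1² = 1 ✓

8 1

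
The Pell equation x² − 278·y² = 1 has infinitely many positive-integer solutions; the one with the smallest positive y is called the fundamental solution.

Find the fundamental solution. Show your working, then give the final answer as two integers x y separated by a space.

2501 150

√278 = [16; 1,2,16,2,1,32, …], period ℓ=6 (even) → k=5
k=0  a_k=16  p_k/q_k = 16/1
k=1  a_k=1  p_k/q_k = 17/1
…
k=4  a_k=2  p_k/q_k = 1684/101
k=5  a_k=1  p_k/q_k = 2501/150
fundamental: x₁=2501, y₁=150  (since 6255001 − 278·22500 = 1)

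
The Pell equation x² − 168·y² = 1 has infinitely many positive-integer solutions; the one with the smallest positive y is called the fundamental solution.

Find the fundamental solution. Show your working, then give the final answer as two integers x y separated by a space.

d=168: √d = [12; 1,24] (ℓ=2, even), read p_1/q_1
i=0: a=12 ⇒ p=12, q=1
i=1: a=1 ⇒ p=13, q=1
fundamental: x₁=13, y₁=1  (since 169 − 168·1 = 1)

13 1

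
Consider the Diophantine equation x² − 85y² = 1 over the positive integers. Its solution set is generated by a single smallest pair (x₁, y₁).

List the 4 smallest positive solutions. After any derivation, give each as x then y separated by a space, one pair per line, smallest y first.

285769 30996
163327842721 17715391848
93348068572789129 10125019625991228
53351968415791425367681 5786833466982059076816

√85 → a₀=9, period (4,1,1,4,18); ℓ=5 odd so k=9
step 0: (9, 1)  from 9·(1,0) + (0,1)
step 1: (37, 4)  from 4·(9,1) + (1,0)
step 2: (46, 5)  from 1·(37,4) + (9,1)
step 3: (83, 9)  from 1·(46,5) + (37,4)
step 4: (378, 41)  from 4·(83,9) + (46,5)
step 5: (6887, 747)  from 18·(378,41) + (83,9)
step 6: (27926, 3029)  from 4·(6887,747) + (378,41)
step 7: (34813, 3776)  from 1·(27926,3029) + (6887,747)
step 8: (62739, 6805)  from 1·(34813,3776) + (27926,3029)
step 9: (285769, 30996)  from 4·(62739,6805) + (34813,3776)
(x₁, y₁) = (285769, 30996);  285769² − 85·30996² = 1 ✓
k=2:  x_2 = 285769·285769+85·30996·30996 = 163327842721,  y_2 = 285769·30996+30996·285769 = 17715391848
k=3:  x_3 = 285769·163327842721+85·30996·17715391848 = 93348068572789129,  y_3 = 285769·17715391848+30996·163327842721 = 10125019625991228
k=4:  x_4 = 285769·93348068572789129+85·30996·10125019625991228 = 53351968415791425367681,  y_4 = 285769·10125019625991228+30996·93348068572789129 = 5786833466982059076816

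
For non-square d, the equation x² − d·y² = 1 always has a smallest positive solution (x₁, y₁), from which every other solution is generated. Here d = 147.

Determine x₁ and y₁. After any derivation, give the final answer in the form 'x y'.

97 8

√147 → a₀=12, period (8,24); ℓ=2 even so k=1
step 0: (12, 1)  from 12·(1,0) + (0,1)
step 1: (97, 8)  from 8·(12,1) + (1,0)
(x₁, y₁) = (97, 8);  97² − 147·8² = 1 ✓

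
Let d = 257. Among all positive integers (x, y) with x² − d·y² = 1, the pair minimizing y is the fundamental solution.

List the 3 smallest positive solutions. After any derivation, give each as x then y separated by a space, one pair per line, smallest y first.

d=257: √d = [16; 32] (ℓ=1, odd), read p_1/q_1
step 0: (16, 1)  from 16·(1,0) + (0,1)
step 1: (513, 32)  from 32·(16,1) + (1,0)
(x₁, y₁) = (513, 32);  513² − 257·32² = 1 ✓
k=2:  x_2 = 513·513+257·32·32 = 526337,  y_2 = 513·32+32·513 = 32832
k=3:  x_3 = 513·526337+257·32·32832 = 540021249,  y_3 = 513·32832+32·526337 = 33685600

513 32
526337 32832
540021249 33685600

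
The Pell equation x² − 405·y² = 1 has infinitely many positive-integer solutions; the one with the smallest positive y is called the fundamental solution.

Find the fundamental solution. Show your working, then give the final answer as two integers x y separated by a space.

√405 = [20; 8,40, …], period ℓ=2 (even) → k=1
i=0: a=20 ⇒ p=20, q=1
i=1: a=8 ⇒ p=161, q=8
→ (161, 8).  Check: 161²=25921, 405·8²=25920, difference 1.

161 8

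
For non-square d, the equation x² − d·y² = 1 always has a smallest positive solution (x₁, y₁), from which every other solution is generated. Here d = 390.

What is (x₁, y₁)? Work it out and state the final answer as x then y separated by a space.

79 4

d=390: √d = [19; 1,2,1,38] (ℓ=4, even), read p_3/q_3
a_0=19:  p_0=19·1+0=19,  q_0=19·0+1=1
…
a_2=2:  p_2=2·20+19=59,  q_2=2·1+1=3
a_3=1:  p_3=1·59+20=79,  q_3=1·3+1=4
→ (79, 4).  Check: 79²=6241, 390·4²=6240, difference 1.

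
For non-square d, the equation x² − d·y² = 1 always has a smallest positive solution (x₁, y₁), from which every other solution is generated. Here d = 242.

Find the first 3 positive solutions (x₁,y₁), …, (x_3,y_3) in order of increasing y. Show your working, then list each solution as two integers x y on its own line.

√242 → a₀=15, period (1,1,3,1,14,1,3,1,1,30); ℓ=10 even so k=9
step 0: (15, 1)  from 15·(1,0) + (0,1)
…
step 2: (31, 2)  from 1·(16,1) + (15,1)
step 3: (109, 7)  from 3·(31,2) + (16,1)
…
step 5: (2069, 133)  from 14·(140,9) + (109,7)
…
step 7: (8696, 559)  from 3·(2209,142) + (2069,133)
step 8: (10905, 701)  from 1·(8696,559) + (2209,142)
step 9: (19601, 1260)  from 1·(10905,701) + (8696,559)
→ (19601, 1260).  Check: 19601²=384199201, 242·1260²=384199200, difference 1.
k=2:  x_2 = 19601·19601+242·1260·1260 = 768398401,  y_2 = 19601·1260+1260·19601 = 49394520
k=3:  x_3 = 19601·768398401+242·1260·49394520 = 30122754096401,  y_3 = 19601·49394520+1260·768398401 = 1936363971780

19601 1260
768398401 49394520
30122754096401 1936363971780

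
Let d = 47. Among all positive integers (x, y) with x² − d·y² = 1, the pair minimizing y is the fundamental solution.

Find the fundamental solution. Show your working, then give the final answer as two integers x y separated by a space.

d=47: √d = [6; 1,5,1,12] (ℓ=4, even), read p_3/q_3
k=0  a_k=6  p_k/q_k = 6/1
…
k=2  a_k=5  p_k/q_k = 41/6
k=3  a_k=1  p_k/q_k = 48/7
(x₁, y₁) = (48, 7);  48² − 47·7² = 1 ✓

48 7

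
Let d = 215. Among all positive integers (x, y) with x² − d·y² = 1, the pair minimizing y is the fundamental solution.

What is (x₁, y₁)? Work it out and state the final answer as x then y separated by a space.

44 3

[14; 1,1,1,28] for √215; ℓ=4 ⇒ convergent index 3
step 0: (14, 1)  from 14·(1,0) + (0,1)
step 1: (15, 1)  from 1·(14,1) + (1,0)
step 2: (29, 2)  from 1·(15,1) + (14,1)
step 3: (44, 3)  from 1·(29,2) + (15,1)
fundamental: x₁=44, y₁=3  (since 1936 − 215·9 = 1)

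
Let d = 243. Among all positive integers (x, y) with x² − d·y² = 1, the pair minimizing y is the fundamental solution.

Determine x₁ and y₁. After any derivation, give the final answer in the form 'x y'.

[15; 1,1,2,3,15,3,2,1,1,30] for √243; ℓ=10 ⇒ convergent index 9
k=0  a_k=15  p_k/q_k = 15/1
…
k=8  a_k=1  p_k/q_k = 41325/2651
k=9  a_k=1  p_k/q_k = 70226/4505
→ (70226, 4505).  Check: 70226²=4931691076, 243·4505²=4931691075, difference 1.

70226 4505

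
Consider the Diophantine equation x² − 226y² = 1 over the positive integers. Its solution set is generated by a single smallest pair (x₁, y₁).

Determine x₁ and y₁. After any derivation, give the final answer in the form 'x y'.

451 30

√226 → a₀=15, period (30); ℓ=1 odd so k=1
a_0=15:  p_0=15·1+0=15,  q_0=15·0+1=1
a_1=30:  p_1=30·15+1=451,  q_1=30·1+0=30
fundamental: x₁=451, y₁=30  (since 203401 − 226·900 = 1)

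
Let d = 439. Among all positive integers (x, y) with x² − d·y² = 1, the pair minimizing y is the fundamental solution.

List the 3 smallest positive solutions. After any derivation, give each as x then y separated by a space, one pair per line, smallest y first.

440 21
387199 18480
340734680 16262379

[20; 1,19,1,40] for √439; ℓ=4 ⇒ convergent index 3
k=0  a_k=20  p_k/q_k = 20/1
k=1  a_k=1  p_k/q_k = 21/1
k=2  a_k=19  p_k/q_k = 419/20
k=3  a_k=1  p_k/q_k = 440/21
(x₁, y₁) = (440, 21);  440² − 439·21² = 1 ✓
k=2:  x_2 = 440·440+439·21·21 = 387199,  y_2 = 440·21+21·440 = 18480
k=3:  x_3 = 440·387199+439·21·18480 = 340734680,  y_3 = 440·18480+21·387199 = 16262379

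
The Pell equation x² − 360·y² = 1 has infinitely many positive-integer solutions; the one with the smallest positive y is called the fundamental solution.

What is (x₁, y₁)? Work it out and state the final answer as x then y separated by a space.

19 1

√360 = [18; 1,36, …], period ℓ=2 (even) → k=1
a_0=18:  p_0=18·1+0=18,  q_0=18·0+1=1
a_1=1:  p_1=1·18+1=19,  q_1=1·1+0=1
(x₁, y₁) = (19, 1);  19² − 360·1² = 1 ✓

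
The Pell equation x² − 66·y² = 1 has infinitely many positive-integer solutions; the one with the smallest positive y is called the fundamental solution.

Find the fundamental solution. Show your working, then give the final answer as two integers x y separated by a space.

65 8

[8; 8,16] for √66; ℓ=2 ⇒ convergent index 1
a_0=8:  p_0=8·1+0=8,  q_0=8·0+1=1
a_1=8:  p_1=8·8+1=65,  q_1=8·1+0=8
fundamental: x₁=65, y₁=8  (since 4225 − 66·64 = 1)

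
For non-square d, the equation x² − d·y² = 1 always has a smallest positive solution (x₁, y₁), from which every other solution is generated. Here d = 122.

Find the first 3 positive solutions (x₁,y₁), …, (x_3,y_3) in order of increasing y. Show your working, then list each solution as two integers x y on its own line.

d=122: √d = [11; 22] (ℓ=1, odd), read p_1/q_1
step 0: (11, 1)  from 11·(1,0) + (0,1)
step 1: (243, 22)  from 22·(11,1) + (1,0)
→ (243, 22).  Check: 243²=59049, 122·22²=59048, difference 1.
(243+22√122)^2 = 118097 + 10692√122
(243+22√122)^3 = 57394899 + 5196290√122

243 22
118097 10692
57394899 5196290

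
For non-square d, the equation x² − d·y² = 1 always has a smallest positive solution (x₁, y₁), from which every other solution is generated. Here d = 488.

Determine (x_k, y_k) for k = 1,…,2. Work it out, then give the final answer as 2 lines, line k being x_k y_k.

243 11
118097 5346

[22; 11,44] for √488; ℓ=2 ⇒ convergent index 1
a_0=22:  p_0=22·1+0=22,  q_0=22·0+1=1
a_1=11:  p_1=11·22+1=243,  q_1=11·1+0=11
(x₁, y₁) = (243, 11);  243² − 488·11² = 1 ✓
(243+11√488)^2 = 118097 + 5346√488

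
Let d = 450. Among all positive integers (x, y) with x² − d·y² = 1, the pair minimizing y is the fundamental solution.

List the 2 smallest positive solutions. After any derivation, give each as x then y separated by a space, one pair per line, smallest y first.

19601 924
768398401 36222648

[21; 4,1,2,4,2,1,4,42] for √450; ℓ=8 ⇒ convergent index 7
k=0  a_k=21  p_k/q_k = 21/1
k=1  a_k=4  p_k/q_k = 85/4
k=2  a_k=1  p_k/q_k = 106/5
k=3  a_k=2  p_k/q_k = 297/14
…
k=5  a_k=2  p_k/q_k = 2885/136
k=6  a_k=1  p_k/q_k = 4179/197
k=7  a_k=4  p_k/q_k = 19601/924
(x₁, y₁) = (19601, 924);  19601² − 450·924² = 1 ✓
(19601+924√450)^2 = 768398401 + 36222648√450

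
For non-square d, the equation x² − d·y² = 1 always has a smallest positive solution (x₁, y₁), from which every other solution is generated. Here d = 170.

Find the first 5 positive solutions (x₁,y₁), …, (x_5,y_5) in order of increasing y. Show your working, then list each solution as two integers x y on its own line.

√170 = [13; 26, …], period ℓ=1 (odd) → k=1
i=0: a=13 ⇒ p=13, q=1
i=1: a=26 ⇒ p=339, q=26
fundamental: x₁=339, y₁=26  (since 114921 − 170·676 = 1)
(x_2, y_2) = (339·339 + 170·26·26, 339·26 + 26·339) = (229841, 17628)
(x_3, y_3) = (339·229841 + 170·26·17628, 339·17628 + 26·229841) = (155831859, 11951758)
(x_4, y_4) = (339·155831859 + 170·26·11951758, 339·11951758 + 26·155831859) = (105653770561, 8103274296)
(x_5, y_5) = (339·105653770561 + 170·26·8103274296, 339·8103274296 + 26·105653770561) = (71633100608499, 5494008020930)

339 26
229841 17628
155831859 11951758
105653770561 8103274296
71633100608499 5494008020930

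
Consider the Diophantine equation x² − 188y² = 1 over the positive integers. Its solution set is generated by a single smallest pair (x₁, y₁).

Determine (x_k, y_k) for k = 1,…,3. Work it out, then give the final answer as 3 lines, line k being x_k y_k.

√188 = [13; 1,2,2,6,2,2,1,26, …], period ℓ=8 (even) → k=7
k=0  a_k=13  p_k/q_k = 13/1
k=1  a_k=1  p_k/q_k = 14/1
…
k=4  a_k=6  p_k/q_k = 617/45
k=5  a_k=2  p_k/q_k = 1330/97
k=6  a_k=2  p_k/q_k = 3277/239
k=7  a_k=1  p_k/q_k = 4607/336
fundamental: x₁=4607, y₁=336  (since 21224449 − 188·112896 = 1)
(4607+336√188)^2 = 42448897 + 3095904√188
(4607+336√188)^3 = 391124132351 + 28525659120√188

4607 336
42448897 3095904
391124132351 28525659120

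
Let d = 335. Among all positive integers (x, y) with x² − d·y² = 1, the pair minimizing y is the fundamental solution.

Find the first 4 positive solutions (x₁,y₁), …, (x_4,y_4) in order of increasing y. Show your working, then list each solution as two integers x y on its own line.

604 33
729631 39864
881393644 48155679
1064722792321 58172020368

d=335: √d = [18; 3,3,3,36] (ℓ=4, even), read p_3/q_3
step 0: (18, 1)  from 18·(1,0) + (0,1)
…
step 2: (183, 10)  from 3·(55,3) + (18,1)
step 3: (604, 33)  from 3·(183,10) + (55,3)
(x₁, y₁) = (604, 33);  604² − 335·33² = 1 ✓
(604+33√335)^2 = 729631 + 39864√335
(604+33√335)^3 = 881393644 + 48155679√335
(604+33√335)^4 = 1064722792321 + 58172020368√335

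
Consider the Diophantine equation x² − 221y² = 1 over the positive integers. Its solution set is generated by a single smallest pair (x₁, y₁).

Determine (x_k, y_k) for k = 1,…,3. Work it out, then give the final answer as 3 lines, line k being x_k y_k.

1665 112
5544449 372960
18463013505 1241956688

[14; 1,6,2,6,1,28] for √221; ℓ=6 ⇒ convergent index 5
i=0: a=14 ⇒ p=14, q=1
…
i=3: a=2 ⇒ p=223, q=15
i=4: a=6 ⇒ p=1442, q=97
i=5: a=1 ⇒ p=1665, q=112
fundamental: x₁=1665, y₁=112  (since 2772225 − 221·12544 = 1)
(x_2, y_2) = (1665·1665 + 221·112·112, 1665·112 + 112·1665) = (5544449, 372960)
(x_3, y_3) = (1665·5544449 + 221·112·372960, 1665·372960 + 112·5544449) = (18463013505, 1241956688)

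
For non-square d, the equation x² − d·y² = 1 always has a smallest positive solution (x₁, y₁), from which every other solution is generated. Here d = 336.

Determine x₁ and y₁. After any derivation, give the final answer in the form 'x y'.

55 3

√336 → a₀=18, period (3,36); ℓ=2 even so k=1
i=0: a=18 ⇒ p=18, q=1
i=1: a=3 ⇒ p=55, q=3
→ (55, 3).  Check: 55²=3025, 336·3²=3024, difference 1.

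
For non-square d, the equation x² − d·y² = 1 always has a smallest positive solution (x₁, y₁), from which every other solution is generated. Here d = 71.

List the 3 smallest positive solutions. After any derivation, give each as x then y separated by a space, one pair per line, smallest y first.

3480 413
24220799 2874480
168576757560 20006380387

[8; 2,2,1,7,1,2,2,16] for √71; ℓ=8 ⇒ convergent index 7
i=0: a=8 ⇒ p=8, q=1
…
i=2: a=2 ⇒ p=42, q=5
i=3: a=1 ⇒ p=59, q=7
i=4: a=7 ⇒ p=455, q=54
i=5: a=1 ⇒ p=514, q=61
i=6: a=2 ⇒ p=1483, q=176
i=7: a=2 ⇒ p=3480, q=413
(x₁, y₁) = (3480, 413);  3480² − 71·413² = 1 ✓
k=2:  x_2 = 3480·3480+71·413·413 = 24220799,  y_2 = 3480·413+413·3480 = 2874480
k=3:  x_3 = 3480·24220799+71·413·2874480 = 168576757560,  y_3 = 3480·2874480+413·24220799 = 20006380387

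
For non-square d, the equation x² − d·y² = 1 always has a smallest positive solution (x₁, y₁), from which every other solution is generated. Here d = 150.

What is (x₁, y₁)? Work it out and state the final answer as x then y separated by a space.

√150 = [12; 4,24, …], period ℓ=2 (even) → k=1
i=0: a=12 ⇒ p=12, q=1
i=1: a=4 ⇒ p=49, q=4
(x₁, y₁) = (49, 4);  49² − 150·4² = 1 ✓

49 4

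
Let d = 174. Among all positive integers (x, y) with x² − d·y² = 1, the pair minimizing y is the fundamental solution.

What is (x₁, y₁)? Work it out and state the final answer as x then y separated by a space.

d=174: √d = [13; 5,4,5,26] (ℓ=4, even), read p_3/q_3
i=0: a=13 ⇒ p=13, q=1
…
i=2: a=4 ⇒ p=277, q=21
i=3: a=5 ⇒ p=1451, q=110
→ (1451, 110).  Check: 1451²=2105401, 174·110²=2105400, difference 1.

1451 110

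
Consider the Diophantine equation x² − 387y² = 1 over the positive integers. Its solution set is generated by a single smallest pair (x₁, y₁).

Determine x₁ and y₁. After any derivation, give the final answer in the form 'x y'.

d=387: √d = [19; 1,2,19,2,1,38] (ℓ=6, even), read p_5/q_5
k=0  a_k=19  p_k/q_k = 19/1
k=1  a_k=1  p_k/q_k = 20/1
k=2  a_k=2  p_k/q_k = 59/3
k=3  a_k=19  p_k/q_k = 1141/58
k=4  a_k=2  p_k/q_k = 2341/119
k=5  a_k=1  p_k/q_k = 3482/177
(x₁, y₁) = (3482, 177);  3482² − 387·177² = 1 ✓

3482 177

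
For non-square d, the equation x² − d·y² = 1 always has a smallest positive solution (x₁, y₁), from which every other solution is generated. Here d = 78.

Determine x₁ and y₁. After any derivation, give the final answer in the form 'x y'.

53 6

[8; 1,4,1,16] for √78; ℓ=4 ⇒ convergent index 3
k=0  a_k=8  p_k/q_k = 8/1
k=1  a_k=1  p_k/q_k = 9/1
k=2  a_k=4  p_k/q_k = 44/5
k=3  a_k=1  p_k/q_k = 53/6
(x₁, y₁) = (53, 6);  53² − 78·6² = 1 ✓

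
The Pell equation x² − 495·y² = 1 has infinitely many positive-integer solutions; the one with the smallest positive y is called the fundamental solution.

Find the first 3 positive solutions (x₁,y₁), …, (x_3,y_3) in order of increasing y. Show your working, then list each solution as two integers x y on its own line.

[22; 4,44] for √495; ℓ=2 ⇒ convergent index 1
step 0: (22, 1)  from 22·(1,0) + (0,1)
step 1: (89, 4)  from 4·(22,1) + (1,0)
→ (89, 4).  Check: 89²=7921, 495·4²=7920, difference 1.
k=2:  x_2 = 89·89+495·4·4 = 15841,  y_2 = 89·4+4·89 = 712
k=3:  x_3 = 89·15841+495·4·712 = 2819609,  y_3 = 89·712+4·15841 = 126732

89 4
15841 712
2819609 126732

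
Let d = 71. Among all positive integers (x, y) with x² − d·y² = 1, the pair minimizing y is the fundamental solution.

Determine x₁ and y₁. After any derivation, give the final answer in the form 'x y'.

3480 413

[8; 2,2,1,7,1,2,2,16] for √71; ℓ=8 ⇒ convergent index 7
k=0  a_k=8  p_k/q_k = 8/1
…
k=2  a_k=2  p_k/q_k = 42/5
…
k=6  a_k=2  p_k/q_k = 1483/176
k=7  a_k=2  p_k/q_k = 3480/413
fundamental: x₁=3480, y₁=413  (since 12110400 − 71·170569 = 1)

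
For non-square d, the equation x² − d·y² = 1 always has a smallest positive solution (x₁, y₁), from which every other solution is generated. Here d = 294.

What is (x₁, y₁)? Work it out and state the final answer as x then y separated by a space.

4801 280

√294 → a₀=17, period (6,1,4,1,6,34); ℓ=6 even so k=5
k=0  a_k=17  p_k/q_k = 17/1
…
k=2  a_k=1  p_k/q_k = 120/7
k=3  a_k=4  p_k/q_k = 583/34
k=4  a_k=1  p_k/q_k = 703/41
k=5  a_k=6  p_k/q_k = 4801/280
(x₁, y₁) = (4801, 280);  4801² − 294·280² = 1 ✓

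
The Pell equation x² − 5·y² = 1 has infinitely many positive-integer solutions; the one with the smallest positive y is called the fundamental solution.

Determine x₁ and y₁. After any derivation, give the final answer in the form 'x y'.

9 4

[2; 4] for √5; ℓ=1 ⇒ convergent index 1
a_0=2:  p_0=2·1+0=2,  q_0=2·0+1=1
a_1=4:  p_1=4·2+1=9,  q_1=4·1+0=4
(x₁, y₁) = (9, 4);  9² − 5·4² = 1 ✓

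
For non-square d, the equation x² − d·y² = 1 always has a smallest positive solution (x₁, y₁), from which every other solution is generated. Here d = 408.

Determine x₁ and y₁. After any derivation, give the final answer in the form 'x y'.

√408 → a₀=20, period (5,40); ℓ=2 even so k=1
step 0: (20, 1)  from 20·(1,0) + (0,1)
step 1: (101, 5)  from 5·(20,1) + (1,0)
fundamental: x₁=101, y₁=5  (since 10201 − 408·25 = 1)

101 5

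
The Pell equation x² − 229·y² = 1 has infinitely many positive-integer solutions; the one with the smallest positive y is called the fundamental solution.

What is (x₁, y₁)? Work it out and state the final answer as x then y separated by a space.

√229 → a₀=15, period (7,1,1,7,30); ℓ=5 odd so k=9
k=0  a_k=15  p_k/q_k = 15/1
…
k=2  a_k=1  p_k/q_k = 121/8
k=3  a_k=1  p_k/q_k = 227/15
k=4  a_k=7  p_k/q_k = 1710/113
k=5  a_k=30  p_k/q_k = 51527/3405
k=6  a_k=7  p_k/q_k = 362399/23948
k=7  a_k=1  p_k/q_k = 413926/27353
k=8  a_k=1  p_k/q_k = 776325/51301
k=9  a_k=7  p_k/q_k = 5848201/386460
(x₁, y₁) = (5848201, 386460);  5848201² − 229·386460² = 1 ✓

5848201 386460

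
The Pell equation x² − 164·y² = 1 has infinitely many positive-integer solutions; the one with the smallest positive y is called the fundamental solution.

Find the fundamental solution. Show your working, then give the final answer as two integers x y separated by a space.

2049 160

√164 = [12; 1,4,6,4,1,24, …], period ℓ=6 (even) → k=5
step 0: (12, 1)  from 12·(1,0) + (0,1)
…
step 2: (64, 5)  from 4·(13,1) + (12,1)
…
step 4: (1652, 129)  from 4·(397,31) + (64,5)
step 5: (2049, 160)  from 1·(1652,129) + (397,31)
(x₁, y₁) = (2049, 160);  2049² − 164·160² = 1 ✓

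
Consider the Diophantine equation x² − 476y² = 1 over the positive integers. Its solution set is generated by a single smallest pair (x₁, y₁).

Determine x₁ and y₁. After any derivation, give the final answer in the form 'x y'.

28799 1320

√476 → a₀=21, period (1,4,2,10,2,4,1,42); ℓ=8 even so k=7
step 0: (21, 1)  from 21·(1,0) + (0,1)
…
step 3: (240, 11)  from 2·(109,5) + (22,1)
step 4: (2509, 115)  from 10·(240,11) + (109,5)
…
step 6: (23541, 1079)  from 4·(5258,241) + (2509,115)
step 7: (28799, 1320)  from 1·(23541,1079) + (5258,241)
(x₁, y₁) = (28799, 1320);  28799² − 476·1320² = 1 ✓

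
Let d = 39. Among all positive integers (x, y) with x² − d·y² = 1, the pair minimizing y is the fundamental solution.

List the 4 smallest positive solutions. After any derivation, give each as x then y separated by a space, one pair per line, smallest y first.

25 4
1249 200
62425 9996
3120001 499600

[6; 4,12] for √39; ℓ=2 ⇒ convergent index 1
step 0: (6, 1)  from 6·(1,0) + (0,1)
step 1: (25, 4)  from 4·(6,1) + (1,0)
→ (25, 4).  Check: 25²=625, 39·4²=624, difference 1.
n=2: (25,4)∘(25,4) = (25·25+39·4·4, 25·4+4·25) = (1249,200)
n=3: (1249,200)∘(25,4) = (25·1249+39·4·200, 25·200+4·1249) = (62425,9996)
n=4: (62425,9996)∘(25,4) = (25·62425+39·4·9996, 25·9996+4·62425) = (3120001,499600)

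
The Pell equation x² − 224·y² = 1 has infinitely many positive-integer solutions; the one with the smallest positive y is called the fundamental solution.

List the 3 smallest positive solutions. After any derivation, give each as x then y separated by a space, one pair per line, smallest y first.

√224 = [14; 1,28, …], period ℓ=2 (even) → k=1
step 0: (14, 1)  from 14·(1,0) + (0,1)
step 1: (15, 1)  from 1·(14,1) + (1,0)
(x₁, y₁) = (15, 1);  15² − 224·1² = 1 ✓
n=2: (15,1)∘(15,1) = (15·15+224·1·1, 15·1+1·15) = (449,30)
n=3: (449,30)∘(15,1) = (15·449+224·1·30, 15·30+1·449) = (13455,899)

15 1
449 30
13455 899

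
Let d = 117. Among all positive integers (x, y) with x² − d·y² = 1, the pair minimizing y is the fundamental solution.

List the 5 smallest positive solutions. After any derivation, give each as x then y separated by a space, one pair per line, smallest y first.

649 60
842401 77880
1093435849 101088180
1419278889601 131212379760
1842222905266249 170313567840300

d=117: √d = [10; 1,4,2,4,1,20] (ℓ=6, even), read p_5/q_5
a_0=10:  p_0=10·1+0=10,  q_0=10·0+1=1
…
a_4=4:  p_4=4·119+54=530,  q_4=4·11+5=49
a_5=1:  p_5=1·530+119=649,  q_5=1·49+11=60
fundamental: x₁=649, y₁=60  (since 421201 − 117·3600 = 1)
k=2:  x_2 = 649·649+117·60·60 = 842401,  y_2 = 649·60+60·649 = 77880
k=3:  x_3 = 649·842401+117·60·77880 = 1093435849,  y_3 = 649·77880+60·842401 = 101088180
k=4:  x_4 = 649·1093435849+117·60·101088180 = 1419278889601,  y_4 = 649·101088180+60·1093435849 = 131212379760
k=5:  x_5 = 649·1419278889601+117·60·131212379760 = 1842222905266249,  y_5 = 649·131212379760+60·1419278889601 = 170313567840300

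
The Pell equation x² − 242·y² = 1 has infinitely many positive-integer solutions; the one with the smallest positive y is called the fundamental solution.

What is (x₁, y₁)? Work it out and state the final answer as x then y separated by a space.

d=242: √d = [15; 1,1,3,1,14,1,3,1,1,30] (ℓ=10, even), read p_9/q_9
k=0  a_k=15  p_k/q_k = 15/1
k=1  a_k=1  p_k/q_k = 16/1
…
k=3  a_k=3  p_k/q_k = 109/7
k=4  a_k=1  p_k/q_k = 140/9
k=5  a_k=14  p_k/q_k = 2069/133
k=6  a_k=1  p_k/q_k = 2209/142
k=7  a_k=3  p_k/q_k = 8696/559
k=8  a_k=1  p_k/q_k = 10905/701
k=9  a_k=1  p_k/q_k = 19601/1260
(x₁, y₁) = (19601, 1260);  19601² − 242·1260² = 1 ✓

19601 1260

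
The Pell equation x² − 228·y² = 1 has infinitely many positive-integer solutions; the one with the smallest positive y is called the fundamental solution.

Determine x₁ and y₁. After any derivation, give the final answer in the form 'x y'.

151 10

√228 = [15; 10,30, …], period ℓ=2 (even) → k=1
i=0: a=15 ⇒ p=15, q=1
i=1: a=10 ⇒ p=151, q=10
fundamental: x₁=151, y₁=10  (since 22801 − 228·100 = 1)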